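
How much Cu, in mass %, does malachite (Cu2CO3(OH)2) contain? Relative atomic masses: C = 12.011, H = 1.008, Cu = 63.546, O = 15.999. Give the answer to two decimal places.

57.48 mass %

M(Cu2CO3(OH)2) = 221.114 g/mol.
Cu contributes 2 × 63.546 = 127.092 g per mole.
127.092/221.114 = 0.5748 → 57.48%.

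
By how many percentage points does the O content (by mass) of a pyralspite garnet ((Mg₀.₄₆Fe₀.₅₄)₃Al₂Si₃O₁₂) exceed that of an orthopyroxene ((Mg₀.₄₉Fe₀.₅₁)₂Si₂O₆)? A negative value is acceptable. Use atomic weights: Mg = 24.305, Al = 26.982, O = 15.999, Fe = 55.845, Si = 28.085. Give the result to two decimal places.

1.06 percentage points

O in (Mg₀.₄₆Fe₀.₅₄)₃Al₂Si₃O₁₂: molar mass 454.217 g/mol; 12×15.999 = 191.988 g → 42.27 wt%.
O in (Mg₀.₄₉Fe₀.₅₁)₂Si₂O₆: molar mass 232.945 g/mol; 6×15.999 = 95.994 g → 41.21 wt%.
Difference = 42.27 − 41.21 = 1.06 percentage points.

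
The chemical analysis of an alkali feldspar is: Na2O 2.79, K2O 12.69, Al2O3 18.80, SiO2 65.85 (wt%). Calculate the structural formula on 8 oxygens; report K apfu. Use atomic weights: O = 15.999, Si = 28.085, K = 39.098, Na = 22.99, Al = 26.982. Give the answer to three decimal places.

0.737 K apfu

Na2O: 2.79/61.979 = 0.04502 mol → 0.09004 mol Na, 0.04502 mol O.
K2O: 12.69/94.195 = 0.13472 mol → 0.26944 mol K, 0.13472 mol O.
Al2O3: 18.80/101.961 = 0.18438 mol → 0.36876 mol Al, 0.55314 mol O.
SiO2: 65.85/60.083 = 1.09598 mol → 1.09598 mol Si, 2.19196 mol O.
Total oxygen = 2.92484 mol. Normalization factor = 8/2.92484 = 2.73519.
K per 8 O = 0.26944 × 2.73519 = 0.737.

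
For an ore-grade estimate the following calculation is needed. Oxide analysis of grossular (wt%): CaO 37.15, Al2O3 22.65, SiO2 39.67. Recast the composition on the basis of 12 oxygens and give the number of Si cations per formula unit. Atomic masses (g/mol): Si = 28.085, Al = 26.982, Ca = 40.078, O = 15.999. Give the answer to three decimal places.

CaO: 37.15/56.077 = 0.66248 mol → 0.66248 mol Ca, 0.66248 mol O.
Al2O3: 22.65/101.961 = 0.22214 mol → 0.44428 mol Al, 0.66642 mol O.
SiO2: 39.67/60.083 = 0.66025 mol → 0.66025 mol Si, 1.32050 mol O.
Total oxygen = 2.64940 mol. Normalization factor = 12/2.64940 = 4.52933.
Si per 12 O = 0.66025 × 4.52933 = 2.990.

2.990 Si apfu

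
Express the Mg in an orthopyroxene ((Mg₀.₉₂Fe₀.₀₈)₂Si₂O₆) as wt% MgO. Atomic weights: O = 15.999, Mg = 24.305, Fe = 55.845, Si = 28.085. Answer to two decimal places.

Formula mass = 205.820 g/mol.
1.84 Mg → 1.8400 mol MgO per formula unit; M(MgO) = 40.304, so MgO mass = 74.159 g.
74.159/205.820 × 100 = 36.03 wt%.

36.03 wt%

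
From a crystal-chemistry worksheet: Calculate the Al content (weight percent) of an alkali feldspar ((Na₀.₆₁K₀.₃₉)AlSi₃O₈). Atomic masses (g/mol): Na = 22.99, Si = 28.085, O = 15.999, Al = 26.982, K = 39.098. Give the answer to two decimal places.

10.05 weight percent

Molar mass of (Na₀.₆₁K₀.₃₉)AlSi₃O₈: 0.61·22.99 + 0.39·39.098 + 1·26.982 + 3·28.085 + 8·15.999 = 268.501 g/mol.
Mass of Al per formula unit: 1 × 26.982 = 26.982 g.
Weight fraction Al = 26.982 / 268.501 = 0.1005.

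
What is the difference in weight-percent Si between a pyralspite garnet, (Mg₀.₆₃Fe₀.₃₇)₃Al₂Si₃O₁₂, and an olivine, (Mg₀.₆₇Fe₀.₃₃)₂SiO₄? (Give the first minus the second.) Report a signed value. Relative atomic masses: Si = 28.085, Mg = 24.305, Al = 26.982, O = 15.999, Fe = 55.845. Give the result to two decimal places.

Si in (Mg₀.₆₃Fe₀.₃₇)₃Al₂Si₃O₁₂: molar mass 438.131 g/mol; 3×28.085 = 84.255 g → 19.23 wt%.
Si in (Mg₀.₆₇Fe₀.₃₃)₂SiO₄: molar mass 161.507 g/mol; 1×28.085 = 28.085 g → 17.39 wt%.
Difference = 19.23 − 17.39 = 1.84 percentage points.

1.84 percentage points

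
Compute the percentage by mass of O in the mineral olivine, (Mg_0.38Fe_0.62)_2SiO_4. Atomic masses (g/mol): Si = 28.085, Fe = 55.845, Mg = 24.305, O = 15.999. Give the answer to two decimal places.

35.59 weight percent

Molar mass of (Mg_0.38Fe_0.62)_2SiO_4: 0.76·24.305 + 1.24·55.845 + 1·28.085 + 4·15.999 = 179.801 g/mol.
Mass of O per formula unit: 4 × 15.999 = 63.996 g.
Weight fraction O = 63.996 / 179.801 = 0.3559.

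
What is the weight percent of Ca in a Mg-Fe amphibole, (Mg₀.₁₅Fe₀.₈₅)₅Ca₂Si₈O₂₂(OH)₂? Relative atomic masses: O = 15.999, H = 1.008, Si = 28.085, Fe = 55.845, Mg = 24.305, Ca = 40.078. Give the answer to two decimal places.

Molar mass of (Mg₀.₁₅Fe₀.₈₅)₅Ca₂Si₈O₂₂(OH)₂: 0.75·24.305 + 4.25·55.845 + 2·40.078 + 8·28.085 + 24·15.999 + 2·1.008 = 946.398 g/mol.
Mass of Ca per formula unit: 2 × 40.078 = 80.156 g.
Weight fraction Ca = 80.156 / 946.398 = 0.0847.

8.47 mass %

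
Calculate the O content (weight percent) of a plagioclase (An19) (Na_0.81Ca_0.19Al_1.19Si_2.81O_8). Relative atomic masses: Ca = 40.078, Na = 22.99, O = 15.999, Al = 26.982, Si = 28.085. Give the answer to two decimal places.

Formula mass = 0.81·22.99 + 0.19·40.078 + 1.19·26.982 + 2.81·28.085 + 8·15.999 = 265.256 g/mol, of which 127.992 g is O.
So O makes up 127.992/265.256 = 0.4825 of the mass, i.e. 48.25%.

48.25 weight percent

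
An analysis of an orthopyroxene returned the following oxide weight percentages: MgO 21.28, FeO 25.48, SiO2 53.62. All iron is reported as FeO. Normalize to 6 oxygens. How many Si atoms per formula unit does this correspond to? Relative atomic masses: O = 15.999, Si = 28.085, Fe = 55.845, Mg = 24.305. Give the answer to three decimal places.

2.007 Si apfu

21.28 wt% MgO ÷ 40.304 g/mol = 0.52799 mol, giving 0.52799 Mg and 0.52799 O.
25.48 wt% FeO ÷ 71.844 g/mol = 0.35466 mol, giving 0.35466 Fe and 0.35466 O.
53.62 wt% SiO2 ÷ 60.083 g/mol = 0.89243 mol, giving 0.89243 Si and 1.78486 O.
Oxygen sums to 2.66751; scaling by 6/2.66751 = 2.24929 puts the formula on 6 O.
Si: 0.89243 × 2.24929 = 2.007 atoms per formula unit.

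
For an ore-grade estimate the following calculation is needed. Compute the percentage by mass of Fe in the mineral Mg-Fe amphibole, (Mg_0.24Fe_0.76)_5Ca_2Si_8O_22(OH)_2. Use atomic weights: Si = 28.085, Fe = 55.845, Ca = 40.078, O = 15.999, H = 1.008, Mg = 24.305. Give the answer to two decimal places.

22.76 weight percent

Formula mass = 1.20*24.305 + 3.80*55.845 + 2*40.078 + 8*28.085 + 24*15.999 + 2*1.008 = 932.205 g/mol, of which 212.211 g is Fe.
So Fe makes up 212.211/932.205 = 0.2276 of the mass, i.e. 22.76%.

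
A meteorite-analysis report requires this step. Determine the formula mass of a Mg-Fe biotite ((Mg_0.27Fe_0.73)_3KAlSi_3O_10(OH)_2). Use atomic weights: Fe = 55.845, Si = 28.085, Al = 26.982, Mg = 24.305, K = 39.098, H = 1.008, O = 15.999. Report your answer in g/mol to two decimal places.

The formula mass is the sum 0.81(24.305) + 2.19(55.845) + 1(39.098) + 1(26.982) + 3(28.085) + 12(15.999) + 2(1.008).

486.33 g/mol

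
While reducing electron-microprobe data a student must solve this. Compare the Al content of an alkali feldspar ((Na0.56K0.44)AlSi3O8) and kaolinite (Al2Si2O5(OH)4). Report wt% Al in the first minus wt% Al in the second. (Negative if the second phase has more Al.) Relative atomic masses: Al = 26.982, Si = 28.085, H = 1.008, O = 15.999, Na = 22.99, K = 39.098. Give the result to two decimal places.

First mineral: 26.982 g Al in 269.307 g formula = 10.02 wt% Al.
Second mineral: 53.964 g Al in 258.157 g formula = 20.90 wt% Al.
10.02% − 20.90% gives a difference of -10.88 percentage points.

-10.88 percentage points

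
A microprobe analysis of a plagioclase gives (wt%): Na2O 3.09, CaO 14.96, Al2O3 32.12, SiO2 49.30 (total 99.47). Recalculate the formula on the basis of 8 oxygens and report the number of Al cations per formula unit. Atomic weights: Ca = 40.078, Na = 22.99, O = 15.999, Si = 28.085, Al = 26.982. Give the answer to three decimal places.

Na2O (M=61.979): mol = 0.04986; Na = 0.09972, O = 0.04986.
CaO (M=56.077): mol = 0.26678; Ca = 0.26678, O = 0.26678.
Al2O3 (M=101.961): mol = 0.31502; Al = 0.63004, O = 0.94506.
SiO2 (M=60.083): mol = 0.82053; Si = 0.82053, O = 1.64106.
ΣO = 2.90276; factor = 8/ΣO = 2.75600.
Al apfu = 0.63004 × 2.75600 = 1.736.

1.736 Al apfu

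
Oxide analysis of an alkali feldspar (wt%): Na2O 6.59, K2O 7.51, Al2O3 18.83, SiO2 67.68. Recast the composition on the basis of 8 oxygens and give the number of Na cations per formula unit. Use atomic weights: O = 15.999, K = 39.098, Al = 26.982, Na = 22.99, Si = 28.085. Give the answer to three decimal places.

0.568 Na apfu

Na2O (M=61.979): mol = 0.10633; Na = 0.21266, O = 0.10633.
K2O (M=94.195): mol = 0.07973; K = 0.15946, O = 0.07973.
Al2O3 (M=101.961): mol = 0.18468; Al = 0.36936, O = 0.55404.
SiO2 (M=60.083): mol = 1.12644; Si = 1.12644, O = 2.25288.
ΣO = 2.99298; factor = 8/ΣO = 2.67292.
Na apfu = 0.21266 × 2.67292 = 0.568.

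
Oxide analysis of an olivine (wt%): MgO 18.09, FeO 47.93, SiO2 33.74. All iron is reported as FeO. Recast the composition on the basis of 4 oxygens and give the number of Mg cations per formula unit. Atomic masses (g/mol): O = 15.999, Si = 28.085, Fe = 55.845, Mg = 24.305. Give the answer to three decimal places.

0.802 Mg apfu

MgO (M=40.304): mol = 0.44884; Mg = 0.44884, O = 0.44884.
FeO (M=71.844): mol = 0.66714; Fe = 0.66714, O = 0.66714.
SiO2 (M=60.083): mol = 0.56156; Si = 0.56156, O = 1.12312.
ΣO = 2.23910; factor = 4/ΣO = 1.78643.
Mg apfu = 0.44884 × 1.78643 = 0.802.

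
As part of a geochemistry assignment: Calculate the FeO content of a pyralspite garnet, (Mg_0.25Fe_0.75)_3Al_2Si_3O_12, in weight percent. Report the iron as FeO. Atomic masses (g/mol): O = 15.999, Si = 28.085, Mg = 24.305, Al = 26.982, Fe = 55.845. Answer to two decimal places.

34.10 wt%

Molar mass of (Mg_0.25Fe_0.75)_3Al_2Si_3O_12 = 0.75·24.305 + 2.25·55.845 + 2·26.982 + 3·28.085 + 12·15.999 = 474.087 g/mol.
Each formula unit contains 2.25 Fe, equivalent to 2.25/1 = 2.2500 mol FeO.
M(FeO) = 1×55.845 + 1×15.999 = 71.844 g/mol.
Mass of FeO per formula unit = 2.2500 × 71.844 = 161.649 g.
FeO wt% = 161.649 / 474.087 × 100 = 34.10%.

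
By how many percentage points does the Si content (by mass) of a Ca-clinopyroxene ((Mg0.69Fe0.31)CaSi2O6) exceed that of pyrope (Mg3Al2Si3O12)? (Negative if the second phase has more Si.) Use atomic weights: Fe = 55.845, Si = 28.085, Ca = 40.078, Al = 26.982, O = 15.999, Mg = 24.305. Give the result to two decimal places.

3.92 percentage points

First mineral: 56.170 g Si in 226.324 g formula = 24.82 wt% Si.
Second mineral: 84.255 g Si in 403.122 g formula = 20.90 wt% Si.
24.82% − 20.90% gives a difference of 3.92 percentage points.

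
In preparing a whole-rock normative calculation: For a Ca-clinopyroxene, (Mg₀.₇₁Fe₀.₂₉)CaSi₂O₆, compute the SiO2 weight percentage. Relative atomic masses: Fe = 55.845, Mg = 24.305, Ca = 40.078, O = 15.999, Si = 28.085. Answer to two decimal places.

53.24 wt%

Molar mass of (Mg₀.₇₁Fe₀.₂₉)CaSi₂O₆ = 0.71×24.305 + 0.29×55.845 + 1×40.078 + 2×28.085 + 6×15.999 = 225.694 g/mol.
Each formula unit contains 2 Si, equivalent to 2/1 = 2.0000 mol SiO2.
M(SiO2) = 1×28.085 + 2×15.999 = 60.083 g/mol.
Mass of SiO2 per formula unit = 2.0000 × 60.083 = 120.166 g.
SiO2 wt% = 120.166 / 225.694 × 100 = 53.24%.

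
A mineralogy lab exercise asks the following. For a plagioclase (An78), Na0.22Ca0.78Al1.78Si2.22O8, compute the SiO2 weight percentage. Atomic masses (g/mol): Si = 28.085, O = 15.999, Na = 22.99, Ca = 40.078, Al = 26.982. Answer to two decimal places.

48.56 wt%

Formula mass = 274.687 g/mol.
2.22 Si → 2.2200 mol SiO2 per formula unit; M(SiO2) = 60.083, so SiO2 mass = 133.384 g.
133.384/274.687 × 100 = 48.56 wt%.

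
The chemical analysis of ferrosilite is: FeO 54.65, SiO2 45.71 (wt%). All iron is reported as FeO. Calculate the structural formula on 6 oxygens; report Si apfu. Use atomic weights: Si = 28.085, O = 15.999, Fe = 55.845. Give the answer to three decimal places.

2.000 Si apfu

FeO: 54.65/71.844 = 0.76068 mol → 0.76068 mol Fe, 0.76068 mol O.
SiO2: 45.71/60.083 = 0.76078 mol → 0.76078 mol Si, 1.52156 mol O.
Total oxygen = 2.28224 mol. Normalization factor = 6/2.28224 = 2.62900.
Si per 6 O = 0.76078 × 2.62900 = 2.000.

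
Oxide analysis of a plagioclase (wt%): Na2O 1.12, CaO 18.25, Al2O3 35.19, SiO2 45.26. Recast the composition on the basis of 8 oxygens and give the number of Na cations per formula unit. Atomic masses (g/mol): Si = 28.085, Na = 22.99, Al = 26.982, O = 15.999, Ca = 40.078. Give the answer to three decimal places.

Na2O (M=61.979): mol = 0.01807; Na = 0.03614, O = 0.01807.
CaO (M=56.077): mol = 0.32545; Ca = 0.32545, O = 0.32545.
Al2O3 (M=101.961): mol = 0.34513; Al = 0.69026, O = 1.03539.
SiO2 (M=60.083): mol = 0.75329; Si = 0.75329, O = 1.50658.
ΣO = 2.88549; factor = 8/ΣO = 2.77249.
Na apfu = 0.03614 × 2.77249 = 0.100.

0.100 Na apfu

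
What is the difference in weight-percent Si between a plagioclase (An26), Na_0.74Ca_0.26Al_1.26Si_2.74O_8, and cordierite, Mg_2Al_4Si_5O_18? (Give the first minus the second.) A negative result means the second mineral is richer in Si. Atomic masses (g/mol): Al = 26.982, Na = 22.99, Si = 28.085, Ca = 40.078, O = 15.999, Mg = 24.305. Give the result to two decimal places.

M(Na_0.74Ca_0.26Al_1.26Si_2.74O_8) = 266.375 g/mol, so wt% Si = 76.953/266.375 × 100 = 28.89%.
M(Mg_2Al_4Si_5O_18) = 584.945 g/mol, so wt% Si = 140.425/584.945 × 100 = 24.01%.
28.89 − 24.01 = 4.88 pp.

4.88 percentage points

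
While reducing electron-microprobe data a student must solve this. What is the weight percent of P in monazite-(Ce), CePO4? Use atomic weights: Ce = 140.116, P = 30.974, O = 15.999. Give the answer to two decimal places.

M(CePO4) = 235.086 g/mol.
P contributes 1 × 30.974 = 30.974 g per mole.
30.974/235.086 = 0.1318 → 13.18%.

13.18 wt%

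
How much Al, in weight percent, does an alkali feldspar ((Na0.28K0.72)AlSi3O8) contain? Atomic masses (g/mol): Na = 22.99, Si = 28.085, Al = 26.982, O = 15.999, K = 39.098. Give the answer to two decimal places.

9.85 weight percent

Formula mass = 0.28×22.99 + 0.72×39.098 + 1×26.982 + 3×28.085 + 8×15.999 = 273.817 g/mol, of which 26.982 g is Al.
So Al makes up 26.982/273.817 = 0.0985 of the mass, i.e. 9.85%.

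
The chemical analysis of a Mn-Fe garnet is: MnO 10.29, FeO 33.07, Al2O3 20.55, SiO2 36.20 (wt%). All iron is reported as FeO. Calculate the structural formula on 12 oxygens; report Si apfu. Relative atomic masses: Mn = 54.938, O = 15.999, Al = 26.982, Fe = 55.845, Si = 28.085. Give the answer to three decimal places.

2.994 Si apfu

MnO: 10.29/70.937 = 0.14506 mol → 0.14506 mol Mn, 0.14506 mol O.
FeO: 33.07/71.844 = 0.46030 mol → 0.46030 mol Fe, 0.46030 mol O.
Al2O3: 20.55/101.961 = 0.20155 mol → 0.40310 mol Al, 0.60465 mol O.
SiO2: 36.20/60.083 = 0.60250 mol → 0.60250 mol Si, 1.20500 mol O.
Total oxygen = 2.41501 mol. Normalization factor = 12/2.41501 = 4.96892.
Si per 12 O = 0.60250 × 4.96892 = 2.994.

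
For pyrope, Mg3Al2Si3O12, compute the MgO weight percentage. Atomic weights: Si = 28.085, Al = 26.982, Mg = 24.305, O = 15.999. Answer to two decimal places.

29.99 wt%

Formula mass = 403.122 g/mol.
3 Mg → 3.0000 mol MgO per formula unit; M(MgO) = 40.304, so MgO mass = 120.912 g.
120.912/403.122 × 100 = 29.99 wt%.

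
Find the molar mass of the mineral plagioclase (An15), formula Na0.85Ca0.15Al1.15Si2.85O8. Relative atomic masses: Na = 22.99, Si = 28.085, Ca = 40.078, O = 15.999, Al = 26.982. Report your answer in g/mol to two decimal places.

The formula mass is the sum 0.85·22.99 + 0.15·40.078 + 1.15·26.982 + 2.85·28.085 + 8·15.999.

264.62 g/mol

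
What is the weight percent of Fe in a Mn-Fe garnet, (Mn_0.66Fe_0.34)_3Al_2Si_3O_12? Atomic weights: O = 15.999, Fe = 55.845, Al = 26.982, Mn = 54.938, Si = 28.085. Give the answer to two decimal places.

11.49 mass %

M((Mn_0.66Fe_0.34)_3Al_2Si_3O_12) = 495.946 g/mol.
Fe contributes 1.02 × 55.845 = 56.962 g per mole.
56.962/495.946 = 0.1149 → 11.49%.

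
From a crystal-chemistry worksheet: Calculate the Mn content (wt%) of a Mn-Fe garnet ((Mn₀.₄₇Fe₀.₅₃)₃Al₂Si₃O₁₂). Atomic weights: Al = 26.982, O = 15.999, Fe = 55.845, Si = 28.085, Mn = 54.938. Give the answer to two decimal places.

Formula mass = 1.41*54.938 + 1.59*55.845 + 2*26.982 + 3*28.085 + 12*15.999 = 496.463 g/mol, of which 77.463 g is Mn.
So Mn makes up 77.463/496.463 = 0.1560 of the mass, i.e. 15.60%.

15.60 wt%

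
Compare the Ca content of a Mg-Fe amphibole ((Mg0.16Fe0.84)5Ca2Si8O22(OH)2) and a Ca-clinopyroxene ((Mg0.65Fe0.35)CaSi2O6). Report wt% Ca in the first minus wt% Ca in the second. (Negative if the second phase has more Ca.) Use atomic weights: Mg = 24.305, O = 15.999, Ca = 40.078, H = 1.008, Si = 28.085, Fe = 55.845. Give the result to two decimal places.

Ca in (Mg0.16Fe0.84)5Ca2Si8O22(OH)2: molar mass 944.821 g/mol; 2×40.078 = 80.156 g → 8.48 wt%.
Ca in (Mg0.65Fe0.35)CaSi2O6: molar mass 227.586 g/mol; 1×40.078 = 40.078 g → 17.61 wt%.
Difference = 8.48 − 17.61 = -9.13 percentage points.

-9.13 percentage points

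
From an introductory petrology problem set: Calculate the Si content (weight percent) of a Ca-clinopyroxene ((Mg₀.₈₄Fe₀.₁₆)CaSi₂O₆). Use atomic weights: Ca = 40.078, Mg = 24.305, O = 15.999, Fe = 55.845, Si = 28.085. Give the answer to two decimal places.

25.35 weight percent

Formula mass = 0.84*24.305 + 0.16*55.845 + 1*40.078 + 2*28.085 + 6*15.999 = 221.593 g/mol, of which 56.170 g is Si.
So Si makes up 56.170/221.593 = 0.2535 of the mass, i.e. 25.35%.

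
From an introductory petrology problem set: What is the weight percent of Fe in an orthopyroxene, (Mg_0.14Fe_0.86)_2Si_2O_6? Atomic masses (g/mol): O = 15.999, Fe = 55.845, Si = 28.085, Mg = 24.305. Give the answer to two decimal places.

M((Mg_0.14Fe_0.86)_2Si_2O_6) = 255.023 g/mol.
Fe contributes 1.72 × 55.845 = 96.053 g per mole.
96.053/255.023 = 0.3766 → 37.66%.

37.66 wt%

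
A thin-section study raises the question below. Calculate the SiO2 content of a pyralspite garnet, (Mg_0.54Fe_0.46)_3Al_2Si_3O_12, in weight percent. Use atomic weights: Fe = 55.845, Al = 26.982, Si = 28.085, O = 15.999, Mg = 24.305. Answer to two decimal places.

40.36 wt%

Formula mass = 446.647 g/mol.
3 Si → 3.0000 mol SiO2 per formula unit; M(SiO2) = 60.083, so SiO2 mass = 180.249 g.
180.249/446.647 × 100 = 40.36 wt%.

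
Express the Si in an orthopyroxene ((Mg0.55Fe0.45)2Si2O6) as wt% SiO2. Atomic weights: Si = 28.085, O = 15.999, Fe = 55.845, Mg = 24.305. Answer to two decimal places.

52.44 wt%

Formula mass = 229.160 g/mol.
2 Si → 2.0000 mol SiO2 per formula unit; M(SiO2) = 60.083, so SiO2 mass = 120.166 g.
120.166/229.160 × 100 = 52.44 wt%.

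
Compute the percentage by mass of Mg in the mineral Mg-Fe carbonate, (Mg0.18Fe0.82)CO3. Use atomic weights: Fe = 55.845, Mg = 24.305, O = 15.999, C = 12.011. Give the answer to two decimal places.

3.97 weight percent

Formula mass = 0.18*24.305 + 0.82*55.845 + 1*12.011 + 3*15.999 = 110.176 g/mol, of which 4.375 g is Mg.
So Mg makes up 4.375/110.176 = 0.0397 of the mass, i.e. 3.97%.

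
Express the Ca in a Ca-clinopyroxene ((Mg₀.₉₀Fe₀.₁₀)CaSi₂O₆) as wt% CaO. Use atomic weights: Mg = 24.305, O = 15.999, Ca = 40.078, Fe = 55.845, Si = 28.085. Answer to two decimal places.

M((Mg₀.₉₀Fe₀.₁₀)CaSi₂O₆) = 219.701 g/mol; M(CaO) = 56.077 g/mol.
Moles CaO per formula unit = 1 Ca ÷ 1 = 1.0000.
CaO fraction = (1.0000 × 56.077) / 219.701 = 56.077/219.701 = 0.2552.

25.52 wt%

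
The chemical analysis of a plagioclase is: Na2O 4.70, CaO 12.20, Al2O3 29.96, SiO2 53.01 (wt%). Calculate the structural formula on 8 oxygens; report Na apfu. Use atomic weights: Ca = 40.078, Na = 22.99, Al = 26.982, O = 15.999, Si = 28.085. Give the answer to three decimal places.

0.413 Na apfu

Na2O (M=61.979): mol = 0.07583; Na = 0.15166, O = 0.07583.
CaO (M=56.077): mol = 0.21756; Ca = 0.21756, O = 0.21756.
Al2O3 (M=101.961): mol = 0.29384; Al = 0.58768, O = 0.88152.
SiO2 (M=60.083): mol = 0.88228; Si = 0.88228, O = 1.76456.
ΣO = 2.93947; factor = 8/ΣO = 2.72158.
Na apfu = 0.15166 × 2.72158 = 0.413.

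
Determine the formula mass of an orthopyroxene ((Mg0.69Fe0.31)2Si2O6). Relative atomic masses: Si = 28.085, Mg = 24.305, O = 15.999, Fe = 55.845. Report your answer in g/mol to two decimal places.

220.33 g/mol

M = 1.38×24.305 + 0.62×55.845 + 2×28.085 + 6×15.999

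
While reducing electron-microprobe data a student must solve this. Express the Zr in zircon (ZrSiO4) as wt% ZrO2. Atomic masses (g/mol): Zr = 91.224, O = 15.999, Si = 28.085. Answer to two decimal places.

Formula mass = 183.305 g/mol.
1 Zr → 1.0000 mol ZrO2 per formula unit; M(ZrO2) = 123.222, so ZrO2 mass = 123.222 g.
123.222/183.305 × 100 = 67.22 wt%.

67.22 wt%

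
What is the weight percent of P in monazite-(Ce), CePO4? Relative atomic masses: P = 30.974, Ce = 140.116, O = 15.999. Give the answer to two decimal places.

Molar mass of CePO4: 1*140.116 + 1*30.974 + 4*15.999 = 235.086 g/mol.
Mass of P per formula unit: 1 × 30.974 = 30.974 g.
Weight fraction P = 30.974 / 235.086 = 0.1318.

13.18 wt%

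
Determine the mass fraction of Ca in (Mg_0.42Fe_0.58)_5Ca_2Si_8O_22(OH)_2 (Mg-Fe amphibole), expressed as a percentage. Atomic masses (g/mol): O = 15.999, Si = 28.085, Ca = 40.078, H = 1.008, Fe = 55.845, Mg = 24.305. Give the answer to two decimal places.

M((Mg_0.42Fe_0.58)_5Ca_2Si_8O_22(OH)_2) = 903.819 g/mol.
Ca contributes 2 × 40.078 = 80.156 g per mole.
80.156/903.819 = 0.0887 → 8.87%.

8.87 wt%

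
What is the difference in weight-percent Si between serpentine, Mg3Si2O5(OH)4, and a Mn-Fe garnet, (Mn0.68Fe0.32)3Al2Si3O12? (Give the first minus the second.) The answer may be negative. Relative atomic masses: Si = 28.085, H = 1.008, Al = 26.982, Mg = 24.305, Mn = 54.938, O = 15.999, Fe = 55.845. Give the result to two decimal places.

Si in Mg3Si2O5(OH)4: molar mass 277.108 g/mol; 2×28.085 = 56.170 g → 20.27 wt%.
Si in (Mn0.68Fe0.32)3Al2Si3O12: molar mass 495.892 g/mol; 3×28.085 = 84.255 g → 16.99 wt%.
Difference = 20.27 − 16.99 = 3.28 percentage points.

3.28 percentage points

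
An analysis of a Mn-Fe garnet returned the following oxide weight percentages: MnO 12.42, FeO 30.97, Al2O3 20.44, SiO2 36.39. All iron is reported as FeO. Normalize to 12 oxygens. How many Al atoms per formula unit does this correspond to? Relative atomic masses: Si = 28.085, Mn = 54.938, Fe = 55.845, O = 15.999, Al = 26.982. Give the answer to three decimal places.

MnO (M=70.937): mol = 0.17508; Mn = 0.17508, O = 0.17508.
FeO (M=71.844): mol = 0.43107; Fe = 0.43107, O = 0.43107.
Al2O3 (M=101.961): mol = 0.20047; Al = 0.40094, O = 0.60141.
SiO2 (M=60.083): mol = 0.60566; Si = 0.60566, O = 1.21132.
ΣO = 2.41888; factor = 12/ΣO = 4.96097.
Al apfu = 0.40094 × 4.96097 = 1.989.

1.989 Al apfu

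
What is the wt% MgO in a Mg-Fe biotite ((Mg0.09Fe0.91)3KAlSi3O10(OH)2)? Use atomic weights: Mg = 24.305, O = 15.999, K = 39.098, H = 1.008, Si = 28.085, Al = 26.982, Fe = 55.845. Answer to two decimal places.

M((Mg0.09Fe0.91)3KAlSi3O10(OH)2) = 503.358 g/mol; M(MgO) = 40.304 g/mol.
Moles MgO per formula unit = 0.27 Mg ÷ 1 = 0.2700.
MgO fraction = (0.2700 × 40.304) / 503.358 = 10.882/503.358 = 0.0216.

2.16 wt%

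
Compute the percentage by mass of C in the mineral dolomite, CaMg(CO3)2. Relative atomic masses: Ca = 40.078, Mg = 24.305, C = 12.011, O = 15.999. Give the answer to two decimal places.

13.03 wt%

Molar mass of CaMg(CO3)2: 1·40.078 + 1·24.305 + 2·12.011 + 6·15.999 = 184.399 g/mol.
Mass of C per formula unit: 2 × 12.011 = 24.022 g.
Weight fraction C = 24.022 / 184.399 = 0.1303.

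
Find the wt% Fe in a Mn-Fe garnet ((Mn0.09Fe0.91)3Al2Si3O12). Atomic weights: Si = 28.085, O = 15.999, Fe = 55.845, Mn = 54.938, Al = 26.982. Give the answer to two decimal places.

30.64 wt%

Molar mass of (Mn0.09Fe0.91)3Al2Si3O12: 0.27×54.938 + 2.73×55.845 + 2×26.982 + 3×28.085 + 12×15.999 = 497.497 g/mol.
Mass of Fe per formula unit: 2.73 × 55.845 = 152.457 g.
Weight fraction Fe = 152.457 / 497.497 = 0.3064.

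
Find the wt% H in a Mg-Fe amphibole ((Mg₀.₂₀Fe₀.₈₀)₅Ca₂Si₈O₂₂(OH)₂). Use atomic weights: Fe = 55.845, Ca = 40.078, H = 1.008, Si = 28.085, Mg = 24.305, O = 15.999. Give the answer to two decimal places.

0.21 mass %

Formula mass = 1·24.305 + 4·55.845 + 2·40.078 + 8·28.085 + 24·15.999 + 2·1.008 = 938.513 g/mol, of which 2.016 g is H.
So H makes up 2.016/938.513 = 0.0021 of the mass, i.e. 0.21%.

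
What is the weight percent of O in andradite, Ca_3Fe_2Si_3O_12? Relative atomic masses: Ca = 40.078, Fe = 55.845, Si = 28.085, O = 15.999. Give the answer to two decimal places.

37.78 weight percent

Formula mass = 3*40.078 + 2*55.845 + 3*28.085 + 12*15.999 = 508.167 g/mol, of which 191.988 g is O.
So O makes up 191.988/508.167 = 0.3778 of the mass, i.e. 37.78%.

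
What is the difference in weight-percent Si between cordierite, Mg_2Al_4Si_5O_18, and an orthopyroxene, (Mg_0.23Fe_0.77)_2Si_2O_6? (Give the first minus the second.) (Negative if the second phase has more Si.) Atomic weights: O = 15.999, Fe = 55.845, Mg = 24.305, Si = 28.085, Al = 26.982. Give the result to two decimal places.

M(Mg_2Al_4Si_5O_18) = 584.945 g/mol, so wt% Si = 140.425/584.945 × 100 = 24.01%.
M((Mg_0.23Fe_0.77)_2Si_2O_6) = 249.346 g/mol, so wt% Si = 56.170/249.346 × 100 = 22.53%.
24.01 − 22.53 = 1.48 pp.

1.48 percentage points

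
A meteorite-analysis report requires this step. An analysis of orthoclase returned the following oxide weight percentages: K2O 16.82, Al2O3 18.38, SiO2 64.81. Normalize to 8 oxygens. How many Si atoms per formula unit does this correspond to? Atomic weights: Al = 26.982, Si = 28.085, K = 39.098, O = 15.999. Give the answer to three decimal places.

3.000 Si apfu

16.82 wt% K2O ÷ 94.195 g/mol = 0.17857 mol, giving 0.35714 K and 0.17857 O.
18.38 wt% Al2O3 ÷ 101.961 g/mol = 0.18027 mol, giving 0.36054 Al and 0.54081 O.
64.81 wt% SiO2 ÷ 60.083 g/mol = 1.07867 mol, giving 1.07867 Si and 2.15734 O.
Oxygen sums to 2.87672; scaling by 8/2.87672 = 2.78094 puts the formula on 8 O.
Si: 1.07867 × 2.78094 = 3.000 atoms per formula unit.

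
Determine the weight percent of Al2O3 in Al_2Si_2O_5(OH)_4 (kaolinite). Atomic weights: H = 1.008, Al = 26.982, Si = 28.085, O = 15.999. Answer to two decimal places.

39.50 wt%

Formula mass = 258.157 g/mol.
2 Al → 1.0000 mol Al2O3 per formula unit; M(Al2O3) = 101.961, so Al2O3 mass = 101.961 g.
101.961/258.157 × 100 = 39.50 wt%.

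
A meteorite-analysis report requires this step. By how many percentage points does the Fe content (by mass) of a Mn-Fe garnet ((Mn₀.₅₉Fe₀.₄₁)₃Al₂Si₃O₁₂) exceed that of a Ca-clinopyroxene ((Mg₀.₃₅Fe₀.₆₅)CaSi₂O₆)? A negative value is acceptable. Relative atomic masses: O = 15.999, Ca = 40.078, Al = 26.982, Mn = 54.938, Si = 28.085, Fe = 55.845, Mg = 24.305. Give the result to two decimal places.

Fe in (Mn₀.₅₉Fe₀.₄₁)₃Al₂Si₃O₁₂: molar mass 496.137 g/mol; 1.23×55.845 = 68.689 g → 13.84 wt%.
Fe in (Mg₀.₃₅Fe₀.₆₅)CaSi₂O₆: molar mass 237.048 g/mol; 0.65×55.845 = 36.299 g → 15.31 wt%.
Difference = 13.84 − 15.31 = -1.47 percentage points.

-1.47 percentage points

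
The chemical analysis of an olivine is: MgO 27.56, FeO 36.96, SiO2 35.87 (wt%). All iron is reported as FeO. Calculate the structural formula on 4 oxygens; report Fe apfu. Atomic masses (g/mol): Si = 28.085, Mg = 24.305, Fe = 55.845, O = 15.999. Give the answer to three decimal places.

MgO: 27.56/40.304 = 0.68380 mol → 0.68380 mol Mg, 0.68380 mol O.
FeO: 36.96/71.844 = 0.51445 mol → 0.51445 mol Fe, 0.51445 mol O.
SiO2: 35.87/60.083 = 0.59701 mol → 0.59701 mol Si, 1.19402 mol O.
Total oxygen = 2.39227 mol. Normalization factor = 4/2.39227 = 1.67205.
Fe per 4 O = 0.51445 × 1.67205 = 0.860.

0.860 Fe apfu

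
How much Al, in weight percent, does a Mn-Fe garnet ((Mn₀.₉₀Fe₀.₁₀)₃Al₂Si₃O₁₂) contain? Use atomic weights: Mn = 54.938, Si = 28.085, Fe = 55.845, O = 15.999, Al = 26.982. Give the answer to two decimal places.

Molar mass of (Mn₀.₉₀Fe₀.₁₀)₃Al₂Si₃O₁₂: 2.70*54.938 + 0.30*55.845 + 2*26.982 + 3*28.085 + 12*15.999 = 495.293 g/mol.
Mass of Al per formula unit: 2 × 26.982 = 53.964 g.
Weight fraction Al = 53.964 / 495.293 = 0.1090.

10.90 weight percent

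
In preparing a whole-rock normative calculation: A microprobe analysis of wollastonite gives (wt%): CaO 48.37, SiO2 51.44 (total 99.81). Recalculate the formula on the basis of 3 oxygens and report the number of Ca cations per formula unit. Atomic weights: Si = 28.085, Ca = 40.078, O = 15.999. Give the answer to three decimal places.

48.37 wt% CaO ÷ 56.077 g/mol = 0.86256 mol, giving 0.86256 Ca and 0.86256 O.
51.44 wt% SiO2 ÷ 60.083 g/mol = 0.85615 mol, giving 0.85615 Si and 1.71230 O.
Oxygen sums to 2.57486; scaling by 3/2.57486 = 1.16511 puts the formula on 3 O.
Ca: 0.86256 × 1.16511 = 1.005 atoms per formula unit.

1.005 Ca apfu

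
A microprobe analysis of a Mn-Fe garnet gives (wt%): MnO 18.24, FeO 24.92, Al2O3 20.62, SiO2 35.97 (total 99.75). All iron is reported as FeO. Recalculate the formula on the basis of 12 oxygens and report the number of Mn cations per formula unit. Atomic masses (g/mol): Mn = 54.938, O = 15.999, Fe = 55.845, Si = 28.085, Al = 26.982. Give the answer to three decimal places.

MnO (M=70.937): mol = 0.25713; Mn = 0.25713, O = 0.25713.
FeO (M=71.844): mol = 0.34686; Fe = 0.34686, O = 0.34686.
Al2O3 (M=101.961): mol = 0.20223; Al = 0.40446, O = 0.60669.
SiO2 (M=60.083): mol = 0.59867; Si = 0.59867, O = 1.19734.
ΣO = 2.40802; factor = 12/ΣO = 4.98335.
Mn apfu = 0.25713 × 4.98335 = 1.281.

1.281 Mn apfu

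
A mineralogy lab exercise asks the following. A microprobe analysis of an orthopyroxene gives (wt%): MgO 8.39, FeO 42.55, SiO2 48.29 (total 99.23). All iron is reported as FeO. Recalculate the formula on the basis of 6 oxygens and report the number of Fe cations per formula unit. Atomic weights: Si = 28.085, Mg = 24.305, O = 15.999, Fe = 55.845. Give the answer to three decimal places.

1.476 Fe apfu

8.39 wt% MgO ÷ 40.304 g/mol = 0.20817 mol, giving 0.20817 Mg and 0.20817 O.
42.55 wt% FeO ÷ 71.844 g/mol = 0.59226 mol, giving 0.59226 Fe and 0.59226 O.
48.29 wt% SiO2 ÷ 60.083 g/mol = 0.80372 mol, giving 0.80372 Si and 1.60744 O.
Oxygen sums to 2.40787; scaling by 6/2.40787 = 2.49183 puts the formula on 6 O.
Fe: 0.59226 × 2.49183 = 1.476 atoms per formula unit.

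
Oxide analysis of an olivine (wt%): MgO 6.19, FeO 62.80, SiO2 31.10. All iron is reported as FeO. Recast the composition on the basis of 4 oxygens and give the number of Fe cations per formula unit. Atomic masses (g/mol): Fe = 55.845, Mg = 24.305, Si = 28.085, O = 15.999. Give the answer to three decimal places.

MgO (M=40.304): mol = 0.15358; Mg = 0.15358, O = 0.15358.
FeO (M=71.844): mol = 0.87412; Fe = 0.87412, O = 0.87412.
SiO2 (M=60.083): mol = 0.51762; Si = 0.51762, O = 1.03524.
ΣO = 2.06294; factor = 4/ΣO = 1.93898.
Fe apfu = 0.87412 × 1.93898 = 1.695.

1.695 Fe apfu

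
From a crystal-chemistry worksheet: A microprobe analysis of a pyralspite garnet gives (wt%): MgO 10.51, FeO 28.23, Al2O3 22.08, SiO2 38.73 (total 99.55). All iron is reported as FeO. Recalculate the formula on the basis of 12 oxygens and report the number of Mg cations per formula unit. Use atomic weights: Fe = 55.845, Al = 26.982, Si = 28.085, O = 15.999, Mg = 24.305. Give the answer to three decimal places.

1.207 Mg apfu

MgO (M=40.304): mol = 0.26077; Mg = 0.26077, O = 0.26077.
FeO (M=71.844): mol = 0.39293; Fe = 0.39293, O = 0.39293.
Al2O3 (M=101.961): mol = 0.21655; Al = 0.43310, O = 0.64965.
SiO2 (M=60.083): mol = 0.64461; Si = 0.64461, O = 1.28922.
ΣO = 2.59257; factor = 12/ΣO = 4.62861.
Mg apfu = 0.26077 × 4.62861 = 1.207.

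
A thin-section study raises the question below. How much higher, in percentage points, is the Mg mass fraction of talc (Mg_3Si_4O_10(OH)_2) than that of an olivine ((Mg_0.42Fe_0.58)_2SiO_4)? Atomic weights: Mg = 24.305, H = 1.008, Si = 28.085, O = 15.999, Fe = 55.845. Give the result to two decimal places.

7.71 percentage points

M(Mg_3Si_4O_10(OH)_2) = 379.259 g/mol, so wt% Mg = 72.915/379.259 × 100 = 19.23%.
M((Mg_0.42Fe_0.58)_2SiO_4) = 177.277 g/mol, so wt% Mg = 20.416/177.277 × 100 = 11.52%.
19.23 − 11.52 = 7.71 pp.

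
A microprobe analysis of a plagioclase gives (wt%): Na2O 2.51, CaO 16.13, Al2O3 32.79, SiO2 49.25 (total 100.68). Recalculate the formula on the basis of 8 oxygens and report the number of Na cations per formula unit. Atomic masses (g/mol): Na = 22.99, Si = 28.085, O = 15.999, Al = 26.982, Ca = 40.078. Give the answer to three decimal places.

0.221 Na apfu

Na2O (M=61.979): mol = 0.04050; Na = 0.08100, O = 0.04050.
CaO (M=56.077): mol = 0.28764; Ca = 0.28764, O = 0.28764.
Al2O3 (M=101.961): mol = 0.32159; Al = 0.64318, O = 0.96477.
SiO2 (M=60.083): mol = 0.81970; Si = 0.81970, O = 1.63940.
ΣO = 2.93231; factor = 8/ΣO = 2.72822.
Na apfu = 0.08100 × 2.72822 = 0.221.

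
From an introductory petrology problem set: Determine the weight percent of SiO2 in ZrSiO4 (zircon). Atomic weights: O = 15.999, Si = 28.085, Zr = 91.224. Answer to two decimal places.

32.78 wt%

Formula mass = 183.305 g/mol.
1 Si → 1.0000 mol SiO2 per formula unit; M(SiO2) = 60.083, so SiO2 mass = 60.083 g.
60.083/183.305 × 100 = 32.78 wt%.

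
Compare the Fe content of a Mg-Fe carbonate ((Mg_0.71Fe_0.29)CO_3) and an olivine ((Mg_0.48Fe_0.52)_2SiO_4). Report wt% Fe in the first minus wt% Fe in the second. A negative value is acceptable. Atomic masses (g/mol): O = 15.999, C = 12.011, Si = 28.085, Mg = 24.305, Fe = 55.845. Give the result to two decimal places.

Fe in (Mg_0.71Fe_0.29)CO_3: molar mass 93.460 g/mol; 0.29×55.845 = 16.195 g → 17.33 wt%.
Fe in (Mg_0.48Fe_0.52)_2SiO_4: molar mass 173.493 g/mol; 1.04×55.845 = 58.079 g → 33.48 wt%.
Difference = 17.33 − 33.48 = -16.15 percentage points.

-16.15 percentage points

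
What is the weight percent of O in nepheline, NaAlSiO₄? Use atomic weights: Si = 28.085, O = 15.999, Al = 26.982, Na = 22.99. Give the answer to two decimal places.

Formula mass = 1*22.99 + 1*26.982 + 1*28.085 + 4*15.999 = 142.053 g/mol, of which 63.996 g is O.
So O makes up 63.996/142.053 = 0.4505 of the mass, i.e. 45.05%.

45.05 wt%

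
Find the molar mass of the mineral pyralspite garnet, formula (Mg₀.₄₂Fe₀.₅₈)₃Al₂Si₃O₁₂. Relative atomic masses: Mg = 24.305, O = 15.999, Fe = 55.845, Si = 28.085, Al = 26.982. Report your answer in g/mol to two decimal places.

M = 1.26·24.305 + 1.74·55.845 + 2·26.982 + 3·28.085 + 12·15.999

458.00 g/mol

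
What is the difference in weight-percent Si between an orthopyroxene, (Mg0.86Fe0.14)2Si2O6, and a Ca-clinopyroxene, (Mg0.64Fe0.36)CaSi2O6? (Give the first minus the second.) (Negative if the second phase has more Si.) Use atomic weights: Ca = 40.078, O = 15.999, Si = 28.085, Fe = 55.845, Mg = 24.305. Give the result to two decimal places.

2.15 percentage points

First mineral: 56.170 g Si in 209.605 g formula = 26.80 wt% Si.
Second mineral: 56.170 g Si in 227.901 g formula = 24.65 wt% Si.
26.80% − 24.65% gives a difference of 2.15 percentage points.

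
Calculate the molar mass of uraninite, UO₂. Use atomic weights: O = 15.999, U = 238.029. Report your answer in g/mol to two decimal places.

M = 1*238.029 + 2*15.999

270.03 g/mol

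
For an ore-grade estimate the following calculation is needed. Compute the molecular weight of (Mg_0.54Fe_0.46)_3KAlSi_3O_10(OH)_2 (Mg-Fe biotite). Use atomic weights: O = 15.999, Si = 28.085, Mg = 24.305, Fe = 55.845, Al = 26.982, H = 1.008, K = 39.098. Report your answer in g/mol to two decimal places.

460.78 g/mol

Mg: 1.62 × 24.305 = 39.3741
Fe: 1.38 × 55.845 = 77.0661
K: 1 × 39.098 = 39.0980
Al: 1 × 26.982 = 26.9820
Si: 3 × 28.085 = 84.2550
O: 12 × 15.999 = 191.9880
H: 2 × 1.008 = 2.0160
Summing the contributions gives the formula mass.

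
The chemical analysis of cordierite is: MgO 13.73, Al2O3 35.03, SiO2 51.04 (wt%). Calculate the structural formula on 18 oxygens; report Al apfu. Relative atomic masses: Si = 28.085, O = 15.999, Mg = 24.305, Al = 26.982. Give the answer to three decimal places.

4.028 Al apfu

MgO (M=40.304): mol = 0.34066; Mg = 0.34066, O = 0.34066.
Al2O3 (M=101.961): mol = 0.34356; Al = 0.68712, O = 1.03068.
SiO2 (M=60.083): mol = 0.84949; Si = 0.84949, O = 1.69898.
ΣO = 3.07032; factor = 18/ΣO = 5.86258.
Al apfu = 0.68712 × 5.86258 = 4.028.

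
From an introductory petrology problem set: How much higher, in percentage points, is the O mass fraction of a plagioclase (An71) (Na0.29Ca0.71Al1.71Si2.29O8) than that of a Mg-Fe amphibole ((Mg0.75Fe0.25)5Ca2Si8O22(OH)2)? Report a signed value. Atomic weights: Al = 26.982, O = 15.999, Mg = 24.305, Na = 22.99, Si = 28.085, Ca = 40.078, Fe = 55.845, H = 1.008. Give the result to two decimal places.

1.71 percentage points

First mineral: 127.992 g O in 273.568 g formula = 46.79 wt% O.
Second mineral: 383.976 g O in 851.778 g formula = 45.08 wt% O.
46.79% − 45.08% gives a difference of 1.71 percentage points.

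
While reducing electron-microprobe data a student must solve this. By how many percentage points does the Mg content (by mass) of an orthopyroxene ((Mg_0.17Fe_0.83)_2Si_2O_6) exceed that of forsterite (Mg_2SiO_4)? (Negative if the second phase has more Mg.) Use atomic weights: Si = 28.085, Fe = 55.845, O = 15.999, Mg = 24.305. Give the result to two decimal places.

-31.29 percentage points

First mineral: 8.264 g Mg in 253.130 g formula = 3.26 wt% Mg.
Second mineral: 48.610 g Mg in 140.691 g formula = 34.55 wt% Mg.
3.26% − 34.55% gives a difference of -31.29 percentage points.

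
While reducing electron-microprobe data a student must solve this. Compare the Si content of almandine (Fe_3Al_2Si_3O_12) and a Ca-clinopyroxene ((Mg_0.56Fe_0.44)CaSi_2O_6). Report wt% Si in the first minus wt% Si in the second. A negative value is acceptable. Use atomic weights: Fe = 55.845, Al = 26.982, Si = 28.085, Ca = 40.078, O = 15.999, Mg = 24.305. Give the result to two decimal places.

-7.45 percentage points

Si in Fe_3Al_2Si_3O_12: molar mass 497.742 g/mol; 3×28.085 = 84.255 g → 16.93 wt%.
Si in (Mg_0.56Fe_0.44)CaSi_2O_6: molar mass 230.425 g/mol; 2×28.085 = 56.170 g → 24.38 wt%.
Difference = 16.93 − 24.38 = -7.45 percentage points.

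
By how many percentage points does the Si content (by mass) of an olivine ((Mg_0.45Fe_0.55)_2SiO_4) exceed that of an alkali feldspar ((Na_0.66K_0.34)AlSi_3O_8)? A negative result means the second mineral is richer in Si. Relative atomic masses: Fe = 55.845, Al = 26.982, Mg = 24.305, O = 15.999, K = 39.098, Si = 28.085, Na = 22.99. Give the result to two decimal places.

First mineral: 28.085 g Si in 175.385 g formula = 16.01 wt% Si.
Second mineral: 84.255 g Si in 267.696 g formula = 31.47 wt% Si.
16.01% − 31.47% gives a difference of -15.46 percentage points.

-15.46 percentage points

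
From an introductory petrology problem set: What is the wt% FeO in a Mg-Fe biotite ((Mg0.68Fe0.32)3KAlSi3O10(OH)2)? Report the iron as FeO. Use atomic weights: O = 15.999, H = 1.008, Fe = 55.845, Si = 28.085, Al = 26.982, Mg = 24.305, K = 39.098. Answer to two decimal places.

15.41 wt%

Formula mass = 447.532 g/mol.
0.96 Fe → 0.9600 mol FeO per formula unit; M(FeO) = 71.844, so FeO mass = 68.970 g.
68.970/447.532 × 100 = 15.41 wt%.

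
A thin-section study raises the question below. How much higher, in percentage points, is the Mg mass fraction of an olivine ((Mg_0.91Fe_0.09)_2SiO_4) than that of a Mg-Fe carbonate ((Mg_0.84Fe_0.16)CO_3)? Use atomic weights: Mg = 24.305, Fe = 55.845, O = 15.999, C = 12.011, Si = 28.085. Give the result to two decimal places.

M((Mg_0.91Fe_0.09)_2SiO_4) = 146.368 g/mol, so wt% Mg = 44.235/146.368 × 100 = 30.22%.
M((Mg_0.84Fe_0.16)CO_3) = 89.359 g/mol, so wt% Mg = 20.416/89.359 × 100 = 22.85%.
30.22 − 22.85 = 7.37 pp.

7.37 percentage points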